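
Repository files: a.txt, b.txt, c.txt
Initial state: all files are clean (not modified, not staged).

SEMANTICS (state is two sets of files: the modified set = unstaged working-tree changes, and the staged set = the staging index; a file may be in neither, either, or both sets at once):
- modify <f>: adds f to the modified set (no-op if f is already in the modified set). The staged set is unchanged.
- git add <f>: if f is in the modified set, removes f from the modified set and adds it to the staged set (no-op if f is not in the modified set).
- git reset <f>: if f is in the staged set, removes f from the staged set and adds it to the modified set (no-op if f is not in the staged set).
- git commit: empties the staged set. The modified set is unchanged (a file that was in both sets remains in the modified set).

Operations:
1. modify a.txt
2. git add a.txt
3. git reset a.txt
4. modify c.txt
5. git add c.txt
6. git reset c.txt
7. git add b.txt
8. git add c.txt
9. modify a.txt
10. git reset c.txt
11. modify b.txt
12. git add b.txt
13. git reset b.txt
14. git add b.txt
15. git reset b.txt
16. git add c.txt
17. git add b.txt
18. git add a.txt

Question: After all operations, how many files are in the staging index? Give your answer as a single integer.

Answer: 3

Derivation:
After op 1 (modify a.txt): modified={a.txt} staged={none}
After op 2 (git add a.txt): modified={none} staged={a.txt}
After op 3 (git reset a.txt): modified={a.txt} staged={none}
After op 4 (modify c.txt): modified={a.txt, c.txt} staged={none}
After op 5 (git add c.txt): modified={a.txt} staged={c.txt}
After op 6 (git reset c.txt): modified={a.txt, c.txt} staged={none}
After op 7 (git add b.txt): modified={a.txt, c.txt} staged={none}
After op 8 (git add c.txt): modified={a.txt} staged={c.txt}
After op 9 (modify a.txt): modified={a.txt} staged={c.txt}
After op 10 (git reset c.txt): modified={a.txt, c.txt} staged={none}
After op 11 (modify b.txt): modified={a.txt, b.txt, c.txt} staged={none}
After op 12 (git add b.txt): modified={a.txt, c.txt} staged={b.txt}
After op 13 (git reset b.txt): modified={a.txt, b.txt, c.txt} staged={none}
After op 14 (git add b.txt): modified={a.txt, c.txt} staged={b.txt}
After op 15 (git reset b.txt): modified={a.txt, b.txt, c.txt} staged={none}
After op 16 (git add c.txt): modified={a.txt, b.txt} staged={c.txt}
After op 17 (git add b.txt): modified={a.txt} staged={b.txt, c.txt}
After op 18 (git add a.txt): modified={none} staged={a.txt, b.txt, c.txt}
Final staged set: {a.txt, b.txt, c.txt} -> count=3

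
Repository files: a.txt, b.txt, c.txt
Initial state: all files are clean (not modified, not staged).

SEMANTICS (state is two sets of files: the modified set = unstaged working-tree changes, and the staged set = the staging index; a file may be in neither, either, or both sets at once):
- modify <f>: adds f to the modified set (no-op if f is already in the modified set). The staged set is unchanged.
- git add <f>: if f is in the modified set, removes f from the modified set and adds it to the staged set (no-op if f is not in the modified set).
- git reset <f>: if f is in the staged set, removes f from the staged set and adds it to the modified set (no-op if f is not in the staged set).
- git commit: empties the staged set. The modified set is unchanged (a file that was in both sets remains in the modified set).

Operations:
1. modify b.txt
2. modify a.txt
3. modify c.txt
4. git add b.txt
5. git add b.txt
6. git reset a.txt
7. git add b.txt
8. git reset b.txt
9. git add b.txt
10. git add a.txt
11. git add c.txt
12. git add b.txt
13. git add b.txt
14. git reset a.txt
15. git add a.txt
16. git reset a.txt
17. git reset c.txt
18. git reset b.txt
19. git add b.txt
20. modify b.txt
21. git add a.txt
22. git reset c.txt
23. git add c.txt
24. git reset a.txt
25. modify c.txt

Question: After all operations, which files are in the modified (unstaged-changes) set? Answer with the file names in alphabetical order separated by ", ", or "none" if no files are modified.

Answer: a.txt, b.txt, c.txt

Derivation:
After op 1 (modify b.txt): modified={b.txt} staged={none}
After op 2 (modify a.txt): modified={a.txt, b.txt} staged={none}
After op 3 (modify c.txt): modified={a.txt, b.txt, c.txt} staged={none}
After op 4 (git add b.txt): modified={a.txt, c.txt} staged={b.txt}
After op 5 (git add b.txt): modified={a.txt, c.txt} staged={b.txt}
After op 6 (git reset a.txt): modified={a.txt, c.txt} staged={b.txt}
After op 7 (git add b.txt): modified={a.txt, c.txt} staged={b.txt}
After op 8 (git reset b.txt): modified={a.txt, b.txt, c.txt} staged={none}
After op 9 (git add b.txt): modified={a.txt, c.txt} staged={b.txt}
After op 10 (git add a.txt): modified={c.txt} staged={a.txt, b.txt}
After op 11 (git add c.txt): modified={none} staged={a.txt, b.txt, c.txt}
After op 12 (git add b.txt): modified={none} staged={a.txt, b.txt, c.txt}
After op 13 (git add b.txt): modified={none} staged={a.txt, b.txt, c.txt}
After op 14 (git reset a.txt): modified={a.txt} staged={b.txt, c.txt}
After op 15 (git add a.txt): modified={none} staged={a.txt, b.txt, c.txt}
After op 16 (git reset a.txt): modified={a.txt} staged={b.txt, c.txt}
After op 17 (git reset c.txt): modified={a.txt, c.txt} staged={b.txt}
After op 18 (git reset b.txt): modified={a.txt, b.txt, c.txt} staged={none}
After op 19 (git add b.txt): modified={a.txt, c.txt} staged={b.txt}
After op 20 (modify b.txt): modified={a.txt, b.txt, c.txt} staged={b.txt}
After op 21 (git add a.txt): modified={b.txt, c.txt} staged={a.txt, b.txt}
After op 22 (git reset c.txt): modified={b.txt, c.txt} staged={a.txt, b.txt}
After op 23 (git add c.txt): modified={b.txt} staged={a.txt, b.txt, c.txt}
After op 24 (git reset a.txt): modified={a.txt, b.txt} staged={b.txt, c.txt}
After op 25 (modify c.txt): modified={a.txt, b.txt, c.txt} staged={b.txt, c.txt}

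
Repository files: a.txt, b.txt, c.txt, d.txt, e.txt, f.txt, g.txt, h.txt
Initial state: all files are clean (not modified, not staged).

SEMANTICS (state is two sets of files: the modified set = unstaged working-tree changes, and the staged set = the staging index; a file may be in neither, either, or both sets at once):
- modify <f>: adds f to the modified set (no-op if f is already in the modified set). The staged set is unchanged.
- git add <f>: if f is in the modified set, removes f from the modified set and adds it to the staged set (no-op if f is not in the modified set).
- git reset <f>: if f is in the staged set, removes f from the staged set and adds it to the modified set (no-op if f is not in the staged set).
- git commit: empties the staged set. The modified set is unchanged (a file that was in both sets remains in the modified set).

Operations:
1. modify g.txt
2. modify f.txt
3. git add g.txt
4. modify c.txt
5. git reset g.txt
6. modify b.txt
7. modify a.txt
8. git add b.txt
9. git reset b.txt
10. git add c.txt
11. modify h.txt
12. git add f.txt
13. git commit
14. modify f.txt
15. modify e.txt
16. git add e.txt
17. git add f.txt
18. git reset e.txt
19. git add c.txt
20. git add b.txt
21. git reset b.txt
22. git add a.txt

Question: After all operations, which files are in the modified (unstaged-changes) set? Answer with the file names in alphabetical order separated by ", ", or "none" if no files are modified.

After op 1 (modify g.txt): modified={g.txt} staged={none}
After op 2 (modify f.txt): modified={f.txt, g.txt} staged={none}
After op 3 (git add g.txt): modified={f.txt} staged={g.txt}
After op 4 (modify c.txt): modified={c.txt, f.txt} staged={g.txt}
After op 5 (git reset g.txt): modified={c.txt, f.txt, g.txt} staged={none}
After op 6 (modify b.txt): modified={b.txt, c.txt, f.txt, g.txt} staged={none}
After op 7 (modify a.txt): modified={a.txt, b.txt, c.txt, f.txt, g.txt} staged={none}
After op 8 (git add b.txt): modified={a.txt, c.txt, f.txt, g.txt} staged={b.txt}
After op 9 (git reset b.txt): modified={a.txt, b.txt, c.txt, f.txt, g.txt} staged={none}
After op 10 (git add c.txt): modified={a.txt, b.txt, f.txt, g.txt} staged={c.txt}
After op 11 (modify h.txt): modified={a.txt, b.txt, f.txt, g.txt, h.txt} staged={c.txt}
After op 12 (git add f.txt): modified={a.txt, b.txt, g.txt, h.txt} staged={c.txt, f.txt}
After op 13 (git commit): modified={a.txt, b.txt, g.txt, h.txt} staged={none}
After op 14 (modify f.txt): modified={a.txt, b.txt, f.txt, g.txt, h.txt} staged={none}
After op 15 (modify e.txt): modified={a.txt, b.txt, e.txt, f.txt, g.txt, h.txt} staged={none}
After op 16 (git add e.txt): modified={a.txt, b.txt, f.txt, g.txt, h.txt} staged={e.txt}
After op 17 (git add f.txt): modified={a.txt, b.txt, g.txt, h.txt} staged={e.txt, f.txt}
After op 18 (git reset e.txt): modified={a.txt, b.txt, e.txt, g.txt, h.txt} staged={f.txt}
After op 19 (git add c.txt): modified={a.txt, b.txt, e.txt, g.txt, h.txt} staged={f.txt}
After op 20 (git add b.txt): modified={a.txt, e.txt, g.txt, h.txt} staged={b.txt, f.txt}
After op 21 (git reset b.txt): modified={a.txt, b.txt, e.txt, g.txt, h.txt} staged={f.txt}
After op 22 (git add a.txt): modified={b.txt, e.txt, g.txt, h.txt} staged={a.txt, f.txt}

Answer: b.txt, e.txt, g.txt, h.txt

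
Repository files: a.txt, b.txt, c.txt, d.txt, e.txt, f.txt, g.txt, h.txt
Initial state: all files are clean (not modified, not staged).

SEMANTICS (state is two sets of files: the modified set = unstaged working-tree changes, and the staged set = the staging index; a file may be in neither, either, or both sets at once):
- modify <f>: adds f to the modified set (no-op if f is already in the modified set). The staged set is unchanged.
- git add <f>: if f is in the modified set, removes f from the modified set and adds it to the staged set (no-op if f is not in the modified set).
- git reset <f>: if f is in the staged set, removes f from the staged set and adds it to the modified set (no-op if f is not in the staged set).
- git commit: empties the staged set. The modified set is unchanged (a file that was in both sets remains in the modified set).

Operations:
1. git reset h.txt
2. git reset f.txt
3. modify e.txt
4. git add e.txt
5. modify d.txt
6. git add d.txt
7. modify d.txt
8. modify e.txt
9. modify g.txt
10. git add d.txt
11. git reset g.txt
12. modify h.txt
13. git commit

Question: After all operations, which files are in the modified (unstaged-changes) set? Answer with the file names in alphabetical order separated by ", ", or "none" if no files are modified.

Answer: e.txt, g.txt, h.txt

Derivation:
After op 1 (git reset h.txt): modified={none} staged={none}
After op 2 (git reset f.txt): modified={none} staged={none}
After op 3 (modify e.txt): modified={e.txt} staged={none}
After op 4 (git add e.txt): modified={none} staged={e.txt}
After op 5 (modify d.txt): modified={d.txt} staged={e.txt}
After op 6 (git add d.txt): modified={none} staged={d.txt, e.txt}
After op 7 (modify d.txt): modified={d.txt} staged={d.txt, e.txt}
After op 8 (modify e.txt): modified={d.txt, e.txt} staged={d.txt, e.txt}
After op 9 (modify g.txt): modified={d.txt, e.txt, g.txt} staged={d.txt, e.txt}
After op 10 (git add d.txt): modified={e.txt, g.txt} staged={d.txt, e.txt}
After op 11 (git reset g.txt): modified={e.txt, g.txt} staged={d.txt, e.txt}
After op 12 (modify h.txt): modified={e.txt, g.txt, h.txt} staged={d.txt, e.txt}
After op 13 (git commit): modified={e.txt, g.txt, h.txt} staged={none}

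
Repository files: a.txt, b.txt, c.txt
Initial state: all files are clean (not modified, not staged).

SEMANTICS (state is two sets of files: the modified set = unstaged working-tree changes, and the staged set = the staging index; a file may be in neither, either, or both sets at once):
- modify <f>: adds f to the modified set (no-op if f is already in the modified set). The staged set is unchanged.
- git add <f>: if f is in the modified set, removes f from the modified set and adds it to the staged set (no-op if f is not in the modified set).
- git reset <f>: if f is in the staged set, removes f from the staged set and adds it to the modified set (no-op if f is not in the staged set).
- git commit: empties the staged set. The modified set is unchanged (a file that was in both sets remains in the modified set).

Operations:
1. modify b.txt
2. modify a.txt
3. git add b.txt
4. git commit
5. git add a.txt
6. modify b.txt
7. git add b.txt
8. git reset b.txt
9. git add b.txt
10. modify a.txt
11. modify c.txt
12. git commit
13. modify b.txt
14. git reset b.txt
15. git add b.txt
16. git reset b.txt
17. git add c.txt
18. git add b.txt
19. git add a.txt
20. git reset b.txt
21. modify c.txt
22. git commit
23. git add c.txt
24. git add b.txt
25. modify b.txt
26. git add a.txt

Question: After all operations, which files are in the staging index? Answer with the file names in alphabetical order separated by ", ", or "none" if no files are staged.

After op 1 (modify b.txt): modified={b.txt} staged={none}
After op 2 (modify a.txt): modified={a.txt, b.txt} staged={none}
After op 3 (git add b.txt): modified={a.txt} staged={b.txt}
After op 4 (git commit): modified={a.txt} staged={none}
After op 5 (git add a.txt): modified={none} staged={a.txt}
After op 6 (modify b.txt): modified={b.txt} staged={a.txt}
After op 7 (git add b.txt): modified={none} staged={a.txt, b.txt}
After op 8 (git reset b.txt): modified={b.txt} staged={a.txt}
After op 9 (git add b.txt): modified={none} staged={a.txt, b.txt}
After op 10 (modify a.txt): modified={a.txt} staged={a.txt, b.txt}
After op 11 (modify c.txt): modified={a.txt, c.txt} staged={a.txt, b.txt}
After op 12 (git commit): modified={a.txt, c.txt} staged={none}
After op 13 (modify b.txt): modified={a.txt, b.txt, c.txt} staged={none}
After op 14 (git reset b.txt): modified={a.txt, b.txt, c.txt} staged={none}
After op 15 (git add b.txt): modified={a.txt, c.txt} staged={b.txt}
After op 16 (git reset b.txt): modified={a.txt, b.txt, c.txt} staged={none}
After op 17 (git add c.txt): modified={a.txt, b.txt} staged={c.txt}
After op 18 (git add b.txt): modified={a.txt} staged={b.txt, c.txt}
After op 19 (git add a.txt): modified={none} staged={a.txt, b.txt, c.txt}
After op 20 (git reset b.txt): modified={b.txt} staged={a.txt, c.txt}
After op 21 (modify c.txt): modified={b.txt, c.txt} staged={a.txt, c.txt}
After op 22 (git commit): modified={b.txt, c.txt} staged={none}
After op 23 (git add c.txt): modified={b.txt} staged={c.txt}
After op 24 (git add b.txt): modified={none} staged={b.txt, c.txt}
After op 25 (modify b.txt): modified={b.txt} staged={b.txt, c.txt}
After op 26 (git add a.txt): modified={b.txt} staged={b.txt, c.txt}

Answer: b.txt, c.txt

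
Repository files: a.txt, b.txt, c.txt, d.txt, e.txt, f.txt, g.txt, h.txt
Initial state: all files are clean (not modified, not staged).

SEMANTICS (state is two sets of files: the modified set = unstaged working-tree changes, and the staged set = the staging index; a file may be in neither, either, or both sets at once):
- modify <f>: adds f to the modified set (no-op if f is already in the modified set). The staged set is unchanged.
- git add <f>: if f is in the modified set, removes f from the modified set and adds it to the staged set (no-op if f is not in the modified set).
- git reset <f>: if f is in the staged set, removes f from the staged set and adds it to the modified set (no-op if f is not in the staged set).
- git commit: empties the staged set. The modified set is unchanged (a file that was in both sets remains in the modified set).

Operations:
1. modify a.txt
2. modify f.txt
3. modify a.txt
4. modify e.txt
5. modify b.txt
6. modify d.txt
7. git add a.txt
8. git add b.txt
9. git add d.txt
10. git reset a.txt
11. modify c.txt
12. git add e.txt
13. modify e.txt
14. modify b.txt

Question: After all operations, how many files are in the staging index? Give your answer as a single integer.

Answer: 3

Derivation:
After op 1 (modify a.txt): modified={a.txt} staged={none}
After op 2 (modify f.txt): modified={a.txt, f.txt} staged={none}
After op 3 (modify a.txt): modified={a.txt, f.txt} staged={none}
After op 4 (modify e.txt): modified={a.txt, e.txt, f.txt} staged={none}
After op 5 (modify b.txt): modified={a.txt, b.txt, e.txt, f.txt} staged={none}
After op 6 (modify d.txt): modified={a.txt, b.txt, d.txt, e.txt, f.txt} staged={none}
After op 7 (git add a.txt): modified={b.txt, d.txt, e.txt, f.txt} staged={a.txt}
After op 8 (git add b.txt): modified={d.txt, e.txt, f.txt} staged={a.txt, b.txt}
After op 9 (git add d.txt): modified={e.txt, f.txt} staged={a.txt, b.txt, d.txt}
After op 10 (git reset a.txt): modified={a.txt, e.txt, f.txt} staged={b.txt, d.txt}
After op 11 (modify c.txt): modified={a.txt, c.txt, e.txt, f.txt} staged={b.txt, d.txt}
After op 12 (git add e.txt): modified={a.txt, c.txt, f.txt} staged={b.txt, d.txt, e.txt}
After op 13 (modify e.txt): modified={a.txt, c.txt, e.txt, f.txt} staged={b.txt, d.txt, e.txt}
After op 14 (modify b.txt): modified={a.txt, b.txt, c.txt, e.txt, f.txt} staged={b.txt, d.txt, e.txt}
Final staged set: {b.txt, d.txt, e.txt} -> count=3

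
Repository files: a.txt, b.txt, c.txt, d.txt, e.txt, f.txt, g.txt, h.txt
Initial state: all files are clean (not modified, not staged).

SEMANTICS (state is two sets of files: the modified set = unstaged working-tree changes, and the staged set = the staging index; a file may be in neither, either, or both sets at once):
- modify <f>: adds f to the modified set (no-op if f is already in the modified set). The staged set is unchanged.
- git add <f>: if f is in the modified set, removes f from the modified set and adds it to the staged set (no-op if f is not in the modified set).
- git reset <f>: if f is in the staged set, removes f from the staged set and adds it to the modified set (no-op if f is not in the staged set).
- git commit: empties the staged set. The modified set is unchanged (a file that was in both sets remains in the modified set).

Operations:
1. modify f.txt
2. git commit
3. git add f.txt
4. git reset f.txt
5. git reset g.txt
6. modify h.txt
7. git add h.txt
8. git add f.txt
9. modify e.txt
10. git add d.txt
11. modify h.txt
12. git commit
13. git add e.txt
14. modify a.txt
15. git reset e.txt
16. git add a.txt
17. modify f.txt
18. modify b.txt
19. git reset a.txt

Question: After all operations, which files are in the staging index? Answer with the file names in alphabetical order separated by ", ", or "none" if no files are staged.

Answer: none

Derivation:
After op 1 (modify f.txt): modified={f.txt} staged={none}
After op 2 (git commit): modified={f.txt} staged={none}
After op 3 (git add f.txt): modified={none} staged={f.txt}
After op 4 (git reset f.txt): modified={f.txt} staged={none}
After op 5 (git reset g.txt): modified={f.txt} staged={none}
After op 6 (modify h.txt): modified={f.txt, h.txt} staged={none}
After op 7 (git add h.txt): modified={f.txt} staged={h.txt}
After op 8 (git add f.txt): modified={none} staged={f.txt, h.txt}
After op 9 (modify e.txt): modified={e.txt} staged={f.txt, h.txt}
After op 10 (git add d.txt): modified={e.txt} staged={f.txt, h.txt}
After op 11 (modify h.txt): modified={e.txt, h.txt} staged={f.txt, h.txt}
After op 12 (git commit): modified={e.txt, h.txt} staged={none}
After op 13 (git add e.txt): modified={h.txt} staged={e.txt}
After op 14 (modify a.txt): modified={a.txt, h.txt} staged={e.txt}
After op 15 (git reset e.txt): modified={a.txt, e.txt, h.txt} staged={none}
After op 16 (git add a.txt): modified={e.txt, h.txt} staged={a.txt}
After op 17 (modify f.txt): modified={e.txt, f.txt, h.txt} staged={a.txt}
After op 18 (modify b.txt): modified={b.txt, e.txt, f.txt, h.txt} staged={a.txt}
After op 19 (git reset a.txt): modified={a.txt, b.txt, e.txt, f.txt, h.txt} staged={none}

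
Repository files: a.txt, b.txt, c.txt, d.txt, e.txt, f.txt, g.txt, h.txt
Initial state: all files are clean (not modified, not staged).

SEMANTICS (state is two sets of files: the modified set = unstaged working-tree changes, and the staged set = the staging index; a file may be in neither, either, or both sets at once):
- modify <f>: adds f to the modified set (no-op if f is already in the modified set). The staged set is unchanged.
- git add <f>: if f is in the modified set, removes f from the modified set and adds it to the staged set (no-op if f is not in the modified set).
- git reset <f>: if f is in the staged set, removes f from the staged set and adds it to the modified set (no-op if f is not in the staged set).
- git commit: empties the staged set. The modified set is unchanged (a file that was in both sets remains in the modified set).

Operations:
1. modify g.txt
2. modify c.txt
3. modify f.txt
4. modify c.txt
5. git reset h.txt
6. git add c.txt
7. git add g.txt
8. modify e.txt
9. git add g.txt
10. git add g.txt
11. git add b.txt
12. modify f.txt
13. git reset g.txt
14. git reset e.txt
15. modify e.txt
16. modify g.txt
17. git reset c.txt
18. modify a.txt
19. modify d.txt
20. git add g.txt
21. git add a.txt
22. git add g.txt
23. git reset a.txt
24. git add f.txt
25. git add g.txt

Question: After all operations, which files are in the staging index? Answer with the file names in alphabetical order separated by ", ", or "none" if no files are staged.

After op 1 (modify g.txt): modified={g.txt} staged={none}
After op 2 (modify c.txt): modified={c.txt, g.txt} staged={none}
After op 3 (modify f.txt): modified={c.txt, f.txt, g.txt} staged={none}
After op 4 (modify c.txt): modified={c.txt, f.txt, g.txt} staged={none}
After op 5 (git reset h.txt): modified={c.txt, f.txt, g.txt} staged={none}
After op 6 (git add c.txt): modified={f.txt, g.txt} staged={c.txt}
After op 7 (git add g.txt): modified={f.txt} staged={c.txt, g.txt}
After op 8 (modify e.txt): modified={e.txt, f.txt} staged={c.txt, g.txt}
After op 9 (git add g.txt): modified={e.txt, f.txt} staged={c.txt, g.txt}
After op 10 (git add g.txt): modified={e.txt, f.txt} staged={c.txt, g.txt}
After op 11 (git add b.txt): modified={e.txt, f.txt} staged={c.txt, g.txt}
After op 12 (modify f.txt): modified={e.txt, f.txt} staged={c.txt, g.txt}
After op 13 (git reset g.txt): modified={e.txt, f.txt, g.txt} staged={c.txt}
After op 14 (git reset e.txt): modified={e.txt, f.txt, g.txt} staged={c.txt}
After op 15 (modify e.txt): modified={e.txt, f.txt, g.txt} staged={c.txt}
After op 16 (modify g.txt): modified={e.txt, f.txt, g.txt} staged={c.txt}
After op 17 (git reset c.txt): modified={c.txt, e.txt, f.txt, g.txt} staged={none}
After op 18 (modify a.txt): modified={a.txt, c.txt, e.txt, f.txt, g.txt} staged={none}
After op 19 (modify d.txt): modified={a.txt, c.txt, d.txt, e.txt, f.txt, g.txt} staged={none}
After op 20 (git add g.txt): modified={a.txt, c.txt, d.txt, e.txt, f.txt} staged={g.txt}
After op 21 (git add a.txt): modified={c.txt, d.txt, e.txt, f.txt} staged={a.txt, g.txt}
After op 22 (git add g.txt): modified={c.txt, d.txt, e.txt, f.txt} staged={a.txt, g.txt}
After op 23 (git reset a.txt): modified={a.txt, c.txt, d.txt, e.txt, f.txt} staged={g.txt}
After op 24 (git add f.txt): modified={a.txt, c.txt, d.txt, e.txt} staged={f.txt, g.txt}
After op 25 (git add g.txt): modified={a.txt, c.txt, d.txt, e.txt} staged={f.txt, g.txt}

Answer: f.txt, g.txt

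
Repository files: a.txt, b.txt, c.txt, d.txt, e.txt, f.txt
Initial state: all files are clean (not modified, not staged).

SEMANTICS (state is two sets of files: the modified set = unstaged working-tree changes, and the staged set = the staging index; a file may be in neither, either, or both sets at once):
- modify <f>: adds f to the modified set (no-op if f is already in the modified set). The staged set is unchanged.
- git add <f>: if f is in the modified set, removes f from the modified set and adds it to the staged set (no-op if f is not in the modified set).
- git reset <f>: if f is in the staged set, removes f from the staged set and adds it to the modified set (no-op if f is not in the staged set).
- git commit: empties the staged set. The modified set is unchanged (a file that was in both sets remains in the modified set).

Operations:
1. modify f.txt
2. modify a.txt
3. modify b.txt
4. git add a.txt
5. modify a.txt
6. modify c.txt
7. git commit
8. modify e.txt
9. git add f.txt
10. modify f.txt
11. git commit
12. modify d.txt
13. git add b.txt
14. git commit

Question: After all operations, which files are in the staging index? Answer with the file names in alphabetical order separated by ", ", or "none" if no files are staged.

After op 1 (modify f.txt): modified={f.txt} staged={none}
After op 2 (modify a.txt): modified={a.txt, f.txt} staged={none}
After op 3 (modify b.txt): modified={a.txt, b.txt, f.txt} staged={none}
After op 4 (git add a.txt): modified={b.txt, f.txt} staged={a.txt}
After op 5 (modify a.txt): modified={a.txt, b.txt, f.txt} staged={a.txt}
After op 6 (modify c.txt): modified={a.txt, b.txt, c.txt, f.txt} staged={a.txt}
After op 7 (git commit): modified={a.txt, b.txt, c.txt, f.txt} staged={none}
After op 8 (modify e.txt): modified={a.txt, b.txt, c.txt, e.txt, f.txt} staged={none}
After op 9 (git add f.txt): modified={a.txt, b.txt, c.txt, e.txt} staged={f.txt}
After op 10 (modify f.txt): modified={a.txt, b.txt, c.txt, e.txt, f.txt} staged={f.txt}
After op 11 (git commit): modified={a.txt, b.txt, c.txt, e.txt, f.txt} staged={none}
After op 12 (modify d.txt): modified={a.txt, b.txt, c.txt, d.txt, e.txt, f.txt} staged={none}
After op 13 (git add b.txt): modified={a.txt, c.txt, d.txt, e.txt, f.txt} staged={b.txt}
After op 14 (git commit): modified={a.txt, c.txt, d.txt, e.txt, f.txt} staged={none}

Answer: none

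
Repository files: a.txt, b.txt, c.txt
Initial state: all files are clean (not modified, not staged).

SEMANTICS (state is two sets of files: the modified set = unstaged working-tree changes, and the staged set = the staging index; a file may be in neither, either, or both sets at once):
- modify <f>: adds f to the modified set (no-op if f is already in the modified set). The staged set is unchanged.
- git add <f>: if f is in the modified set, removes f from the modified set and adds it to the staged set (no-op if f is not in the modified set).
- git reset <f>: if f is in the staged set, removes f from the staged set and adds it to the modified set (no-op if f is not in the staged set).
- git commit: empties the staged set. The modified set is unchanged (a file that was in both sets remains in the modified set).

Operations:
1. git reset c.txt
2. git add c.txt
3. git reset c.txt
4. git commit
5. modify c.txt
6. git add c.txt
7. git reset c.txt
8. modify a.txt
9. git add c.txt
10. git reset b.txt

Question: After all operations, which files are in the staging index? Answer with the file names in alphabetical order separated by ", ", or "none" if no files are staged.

After op 1 (git reset c.txt): modified={none} staged={none}
After op 2 (git add c.txt): modified={none} staged={none}
After op 3 (git reset c.txt): modified={none} staged={none}
After op 4 (git commit): modified={none} staged={none}
After op 5 (modify c.txt): modified={c.txt} staged={none}
After op 6 (git add c.txt): modified={none} staged={c.txt}
After op 7 (git reset c.txt): modified={c.txt} staged={none}
After op 8 (modify a.txt): modified={a.txt, c.txt} staged={none}
After op 9 (git add c.txt): modified={a.txt} staged={c.txt}
After op 10 (git reset b.txt): modified={a.txt} staged={c.txt}

Answer: c.txt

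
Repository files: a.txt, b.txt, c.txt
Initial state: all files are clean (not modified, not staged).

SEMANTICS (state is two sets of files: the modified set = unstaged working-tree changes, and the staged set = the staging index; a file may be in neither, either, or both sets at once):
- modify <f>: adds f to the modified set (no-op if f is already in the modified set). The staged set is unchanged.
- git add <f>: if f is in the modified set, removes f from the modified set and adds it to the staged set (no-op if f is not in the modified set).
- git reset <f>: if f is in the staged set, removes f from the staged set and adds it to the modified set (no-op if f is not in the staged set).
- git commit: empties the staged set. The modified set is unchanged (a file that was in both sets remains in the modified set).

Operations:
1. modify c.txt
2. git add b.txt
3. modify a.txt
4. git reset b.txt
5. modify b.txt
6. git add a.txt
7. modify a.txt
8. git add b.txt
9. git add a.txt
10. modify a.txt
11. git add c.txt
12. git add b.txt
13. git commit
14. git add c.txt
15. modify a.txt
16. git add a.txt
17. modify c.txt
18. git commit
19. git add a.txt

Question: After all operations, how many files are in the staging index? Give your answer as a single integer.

After op 1 (modify c.txt): modified={c.txt} staged={none}
After op 2 (git add b.txt): modified={c.txt} staged={none}
After op 3 (modify a.txt): modified={a.txt, c.txt} staged={none}
After op 4 (git reset b.txt): modified={a.txt, c.txt} staged={none}
After op 5 (modify b.txt): modified={a.txt, b.txt, c.txt} staged={none}
After op 6 (git add a.txt): modified={b.txt, c.txt} staged={a.txt}
After op 7 (modify a.txt): modified={a.txt, b.txt, c.txt} staged={a.txt}
After op 8 (git add b.txt): modified={a.txt, c.txt} staged={a.txt, b.txt}
After op 9 (git add a.txt): modified={c.txt} staged={a.txt, b.txt}
After op 10 (modify a.txt): modified={a.txt, c.txt} staged={a.txt, b.txt}
After op 11 (git add c.txt): modified={a.txt} staged={a.txt, b.txt, c.txt}
After op 12 (git add b.txt): modified={a.txt} staged={a.txt, b.txt, c.txt}
After op 13 (git commit): modified={a.txt} staged={none}
After op 14 (git add c.txt): modified={a.txt} staged={none}
After op 15 (modify a.txt): modified={a.txt} staged={none}
After op 16 (git add a.txt): modified={none} staged={a.txt}
After op 17 (modify c.txt): modified={c.txt} staged={a.txt}
After op 18 (git commit): modified={c.txt} staged={none}
After op 19 (git add a.txt): modified={c.txt} staged={none}
Final staged set: {none} -> count=0

Answer: 0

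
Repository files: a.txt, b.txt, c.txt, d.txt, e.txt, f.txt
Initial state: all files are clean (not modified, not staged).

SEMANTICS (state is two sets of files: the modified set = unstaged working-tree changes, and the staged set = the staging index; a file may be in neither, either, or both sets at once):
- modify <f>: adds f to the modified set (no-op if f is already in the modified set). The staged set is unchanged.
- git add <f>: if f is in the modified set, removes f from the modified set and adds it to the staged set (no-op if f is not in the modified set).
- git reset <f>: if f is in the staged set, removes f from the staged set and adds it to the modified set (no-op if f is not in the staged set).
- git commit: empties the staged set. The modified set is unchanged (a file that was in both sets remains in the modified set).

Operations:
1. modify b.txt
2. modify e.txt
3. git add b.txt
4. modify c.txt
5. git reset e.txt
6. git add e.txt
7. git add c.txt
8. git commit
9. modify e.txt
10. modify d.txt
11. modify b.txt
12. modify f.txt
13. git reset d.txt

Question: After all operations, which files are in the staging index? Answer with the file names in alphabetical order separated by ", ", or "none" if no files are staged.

After op 1 (modify b.txt): modified={b.txt} staged={none}
After op 2 (modify e.txt): modified={b.txt, e.txt} staged={none}
After op 3 (git add b.txt): modified={e.txt} staged={b.txt}
After op 4 (modify c.txt): modified={c.txt, e.txt} staged={b.txt}
After op 5 (git reset e.txt): modified={c.txt, e.txt} staged={b.txt}
After op 6 (git add e.txt): modified={c.txt} staged={b.txt, e.txt}
After op 7 (git add c.txt): modified={none} staged={b.txt, c.txt, e.txt}
After op 8 (git commit): modified={none} staged={none}
After op 9 (modify e.txt): modified={e.txt} staged={none}
After op 10 (modify d.txt): modified={d.txt, e.txt} staged={none}
After op 11 (modify b.txt): modified={b.txt, d.txt, e.txt} staged={none}
After op 12 (modify f.txt): modified={b.txt, d.txt, e.txt, f.txt} staged={none}
After op 13 (git reset d.txt): modified={b.txt, d.txt, e.txt, f.txt} staged={none}

Answer: none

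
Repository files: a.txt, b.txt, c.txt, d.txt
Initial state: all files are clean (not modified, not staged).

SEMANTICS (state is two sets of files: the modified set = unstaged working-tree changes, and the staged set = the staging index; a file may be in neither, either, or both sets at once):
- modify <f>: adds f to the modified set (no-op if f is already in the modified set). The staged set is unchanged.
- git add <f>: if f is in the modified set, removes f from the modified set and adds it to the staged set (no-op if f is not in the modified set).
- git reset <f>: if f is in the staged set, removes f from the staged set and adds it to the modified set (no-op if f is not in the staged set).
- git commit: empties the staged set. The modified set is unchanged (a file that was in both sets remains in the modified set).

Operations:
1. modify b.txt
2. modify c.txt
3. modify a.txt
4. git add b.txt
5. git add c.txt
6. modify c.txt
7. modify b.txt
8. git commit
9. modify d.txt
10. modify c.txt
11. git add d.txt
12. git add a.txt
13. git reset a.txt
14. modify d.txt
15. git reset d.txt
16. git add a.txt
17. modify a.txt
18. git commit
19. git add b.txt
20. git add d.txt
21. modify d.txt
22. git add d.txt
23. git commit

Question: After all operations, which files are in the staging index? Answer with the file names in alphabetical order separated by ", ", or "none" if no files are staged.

Answer: none

Derivation:
After op 1 (modify b.txt): modified={b.txt} staged={none}
After op 2 (modify c.txt): modified={b.txt, c.txt} staged={none}
After op 3 (modify a.txt): modified={a.txt, b.txt, c.txt} staged={none}
After op 4 (git add b.txt): modified={a.txt, c.txt} staged={b.txt}
After op 5 (git add c.txt): modified={a.txt} staged={b.txt, c.txt}
After op 6 (modify c.txt): modified={a.txt, c.txt} staged={b.txt, c.txt}
After op 7 (modify b.txt): modified={a.txt, b.txt, c.txt} staged={b.txt, c.txt}
After op 8 (git commit): modified={a.txt, b.txt, c.txt} staged={none}
After op 9 (modify d.txt): modified={a.txt, b.txt, c.txt, d.txt} staged={none}
After op 10 (modify c.txt): modified={a.txt, b.txt, c.txt, d.txt} staged={none}
After op 11 (git add d.txt): modified={a.txt, b.txt, c.txt} staged={d.txt}
After op 12 (git add a.txt): modified={b.txt, c.txt} staged={a.txt, d.txt}
After op 13 (git reset a.txt): modified={a.txt, b.txt, c.txt} staged={d.txt}
After op 14 (modify d.txt): modified={a.txt, b.txt, c.txt, d.txt} staged={d.txt}
After op 15 (git reset d.txt): modified={a.txt, b.txt, c.txt, d.txt} staged={none}
After op 16 (git add a.txt): modified={b.txt, c.txt, d.txt} staged={a.txt}
After op 17 (modify a.txt): modified={a.txt, b.txt, c.txt, d.txt} staged={a.txt}
After op 18 (git commit): modified={a.txt, b.txt, c.txt, d.txt} staged={none}
After op 19 (git add b.txt): modified={a.txt, c.txt, d.txt} staged={b.txt}
After op 20 (git add d.txt): modified={a.txt, c.txt} staged={b.txt, d.txt}
After op 21 (modify d.txt): modified={a.txt, c.txt, d.txt} staged={b.txt, d.txt}
After op 22 (git add d.txt): modified={a.txt, c.txt} staged={b.txt, d.txt}
After op 23 (git commit): modified={a.txt, c.txt} staged={none}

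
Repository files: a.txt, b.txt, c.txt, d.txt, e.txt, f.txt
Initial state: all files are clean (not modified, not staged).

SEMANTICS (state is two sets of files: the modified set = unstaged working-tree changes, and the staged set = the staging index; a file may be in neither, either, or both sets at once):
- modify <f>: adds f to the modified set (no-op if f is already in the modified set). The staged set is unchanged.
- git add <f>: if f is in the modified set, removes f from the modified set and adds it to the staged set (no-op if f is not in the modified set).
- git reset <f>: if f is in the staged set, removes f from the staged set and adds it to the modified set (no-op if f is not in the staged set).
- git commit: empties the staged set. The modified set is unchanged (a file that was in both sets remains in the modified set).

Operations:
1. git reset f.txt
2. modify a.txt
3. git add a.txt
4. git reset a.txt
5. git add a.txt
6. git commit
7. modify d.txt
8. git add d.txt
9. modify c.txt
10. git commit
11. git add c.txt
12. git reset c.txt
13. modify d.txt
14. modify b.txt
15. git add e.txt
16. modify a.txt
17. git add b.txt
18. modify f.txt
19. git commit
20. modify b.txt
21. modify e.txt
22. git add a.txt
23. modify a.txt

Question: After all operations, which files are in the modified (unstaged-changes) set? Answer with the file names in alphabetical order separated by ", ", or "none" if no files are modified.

After op 1 (git reset f.txt): modified={none} staged={none}
After op 2 (modify a.txt): modified={a.txt} staged={none}
After op 3 (git add a.txt): modified={none} staged={a.txt}
After op 4 (git reset a.txt): modified={a.txt} staged={none}
After op 5 (git add a.txt): modified={none} staged={a.txt}
After op 6 (git commit): modified={none} staged={none}
After op 7 (modify d.txt): modified={d.txt} staged={none}
After op 8 (git add d.txt): modified={none} staged={d.txt}
After op 9 (modify c.txt): modified={c.txt} staged={d.txt}
After op 10 (git commit): modified={c.txt} staged={none}
After op 11 (git add c.txt): modified={none} staged={c.txt}
After op 12 (git reset c.txt): modified={c.txt} staged={none}
After op 13 (modify d.txt): modified={c.txt, d.txt} staged={none}
After op 14 (modify b.txt): modified={b.txt, c.txt, d.txt} staged={none}
After op 15 (git add e.txt): modified={b.txt, c.txt, d.txt} staged={none}
After op 16 (modify a.txt): modified={a.txt, b.txt, c.txt, d.txt} staged={none}
After op 17 (git add b.txt): modified={a.txt, c.txt, d.txt} staged={b.txt}
After op 18 (modify f.txt): modified={a.txt, c.txt, d.txt, f.txt} staged={b.txt}
After op 19 (git commit): modified={a.txt, c.txt, d.txt, f.txt} staged={none}
After op 20 (modify b.txt): modified={a.txt, b.txt, c.txt, d.txt, f.txt} staged={none}
After op 21 (modify e.txt): modified={a.txt, b.txt, c.txt, d.txt, e.txt, f.txt} staged={none}
After op 22 (git add a.txt): modified={b.txt, c.txt, d.txt, e.txt, f.txt} staged={a.txt}
After op 23 (modify a.txt): modified={a.txt, b.txt, c.txt, d.txt, e.txt, f.txt} staged={a.txt}

Answer: a.txt, b.txt, c.txt, d.txt, e.txt, f.txt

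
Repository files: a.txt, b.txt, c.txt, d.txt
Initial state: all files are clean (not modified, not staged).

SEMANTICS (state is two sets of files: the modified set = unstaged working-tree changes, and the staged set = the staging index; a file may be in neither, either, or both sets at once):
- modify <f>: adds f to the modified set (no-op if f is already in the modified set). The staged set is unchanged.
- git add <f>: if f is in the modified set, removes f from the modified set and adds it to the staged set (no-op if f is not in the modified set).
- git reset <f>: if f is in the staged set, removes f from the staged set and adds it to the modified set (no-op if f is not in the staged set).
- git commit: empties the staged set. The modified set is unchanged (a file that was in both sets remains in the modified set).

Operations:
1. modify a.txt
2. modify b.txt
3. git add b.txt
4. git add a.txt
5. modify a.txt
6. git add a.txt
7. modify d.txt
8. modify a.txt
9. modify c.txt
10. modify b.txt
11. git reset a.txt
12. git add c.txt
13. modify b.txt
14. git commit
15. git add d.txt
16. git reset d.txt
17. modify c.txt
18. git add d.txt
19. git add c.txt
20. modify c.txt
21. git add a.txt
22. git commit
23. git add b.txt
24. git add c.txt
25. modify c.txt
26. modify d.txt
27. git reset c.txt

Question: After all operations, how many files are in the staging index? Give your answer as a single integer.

Answer: 1

Derivation:
After op 1 (modify a.txt): modified={a.txt} staged={none}
After op 2 (modify b.txt): modified={a.txt, b.txt} staged={none}
After op 3 (git add b.txt): modified={a.txt} staged={b.txt}
After op 4 (git add a.txt): modified={none} staged={a.txt, b.txt}
After op 5 (modify a.txt): modified={a.txt} staged={a.txt, b.txt}
After op 6 (git add a.txt): modified={none} staged={a.txt, b.txt}
After op 7 (modify d.txt): modified={d.txt} staged={a.txt, b.txt}
After op 8 (modify a.txt): modified={a.txt, d.txt} staged={a.txt, b.txt}
After op 9 (modify c.txt): modified={a.txt, c.txt, d.txt} staged={a.txt, b.txt}
After op 10 (modify b.txt): modified={a.txt, b.txt, c.txt, d.txt} staged={a.txt, b.txt}
After op 11 (git reset a.txt): modified={a.txt, b.txt, c.txt, d.txt} staged={b.txt}
After op 12 (git add c.txt): modified={a.txt, b.txt, d.txt} staged={b.txt, c.txt}
After op 13 (modify b.txt): modified={a.txt, b.txt, d.txt} staged={b.txt, c.txt}
After op 14 (git commit): modified={a.txt, b.txt, d.txt} staged={none}
After op 15 (git add d.txt): modified={a.txt, b.txt} staged={d.txt}
After op 16 (git reset d.txt): modified={a.txt, b.txt, d.txt} staged={none}
After op 17 (modify c.txt): modified={a.txt, b.txt, c.txt, d.txt} staged={none}
After op 18 (git add d.txt): modified={a.txt, b.txt, c.txt} staged={d.txt}
After op 19 (git add c.txt): modified={a.txt, b.txt} staged={c.txt, d.txt}
After op 20 (modify c.txt): modified={a.txt, b.txt, c.txt} staged={c.txt, d.txt}
After op 21 (git add a.txt): modified={b.txt, c.txt} staged={a.txt, c.txt, d.txt}
After op 22 (git commit): modified={b.txt, c.txt} staged={none}
After op 23 (git add b.txt): modified={c.txt} staged={b.txt}
After op 24 (git add c.txt): modified={none} staged={b.txt, c.txt}
After op 25 (modify c.txt): modified={c.txt} staged={b.txt, c.txt}
After op 26 (modify d.txt): modified={c.txt, d.txt} staged={b.txt, c.txt}
After op 27 (git reset c.txt): modified={c.txt, d.txt} staged={b.txt}
Final staged set: {b.txt} -> count=1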